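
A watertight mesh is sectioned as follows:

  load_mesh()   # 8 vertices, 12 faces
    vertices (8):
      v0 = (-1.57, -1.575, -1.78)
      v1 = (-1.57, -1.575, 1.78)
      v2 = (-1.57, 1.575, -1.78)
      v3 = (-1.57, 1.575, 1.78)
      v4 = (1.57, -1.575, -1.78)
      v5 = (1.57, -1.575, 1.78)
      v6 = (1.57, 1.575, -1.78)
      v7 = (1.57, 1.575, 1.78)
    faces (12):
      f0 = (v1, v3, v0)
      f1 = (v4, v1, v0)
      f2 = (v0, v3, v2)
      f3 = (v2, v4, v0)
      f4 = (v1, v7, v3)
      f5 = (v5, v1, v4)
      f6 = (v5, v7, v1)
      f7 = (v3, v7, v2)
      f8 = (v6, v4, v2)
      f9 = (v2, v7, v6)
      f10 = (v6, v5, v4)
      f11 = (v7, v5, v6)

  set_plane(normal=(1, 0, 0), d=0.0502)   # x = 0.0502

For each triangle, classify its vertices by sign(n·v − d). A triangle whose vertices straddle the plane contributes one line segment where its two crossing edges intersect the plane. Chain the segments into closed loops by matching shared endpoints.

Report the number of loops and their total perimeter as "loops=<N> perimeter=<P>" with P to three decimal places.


Straddling triangles (8 of 12):
  (v4,v1,v0) [+--] → (0.0502, -1.575, -0.0569146)–(0.0502, -1.575, -1.78)  len=1.7231
  (v2,v4,v0) [-+-] → (0.0502, -0.0503599, -1.78)–(0.0502, -1.575, -1.78)  len=1.5246
  (v1,v7,v3) [-+-] → (0.0502, 0.0503599, 1.78)–(0.0502, 1.575, 1.78)  len=1.5246
  (v5,v1,v4) [+-+] → (0.0502, -1.575, 1.78)–(0.0502, -1.575, -0.0569146)  len=1.8369
  (v5,v7,v1) [++-] → (0.0502, 0.0503599, 1.78)–(0.0502, -1.575, 1.78)  len=1.6254
  (v3,v7,v2) [-+-] → (0.0502, 1.575, 1.78)–(0.0502, 1.575, 0.0569146)  len=1.7231
  (v6,v4,v2) [++-] → (0.0502, -0.0503599, -1.78)–(0.0502, 1.575, -1.78)  len=1.6254
  (v2,v7,v6) [-++] → (0.0502, 1.575, 0.0569146)–(0.0502, 1.575, -1.78)  len=1.8369

Chained into 1 loop(s):
  loop 1: 8 segments, perimeter = 13.4200
Total perimeter = 13.420

loops=1 perimeter=13.420


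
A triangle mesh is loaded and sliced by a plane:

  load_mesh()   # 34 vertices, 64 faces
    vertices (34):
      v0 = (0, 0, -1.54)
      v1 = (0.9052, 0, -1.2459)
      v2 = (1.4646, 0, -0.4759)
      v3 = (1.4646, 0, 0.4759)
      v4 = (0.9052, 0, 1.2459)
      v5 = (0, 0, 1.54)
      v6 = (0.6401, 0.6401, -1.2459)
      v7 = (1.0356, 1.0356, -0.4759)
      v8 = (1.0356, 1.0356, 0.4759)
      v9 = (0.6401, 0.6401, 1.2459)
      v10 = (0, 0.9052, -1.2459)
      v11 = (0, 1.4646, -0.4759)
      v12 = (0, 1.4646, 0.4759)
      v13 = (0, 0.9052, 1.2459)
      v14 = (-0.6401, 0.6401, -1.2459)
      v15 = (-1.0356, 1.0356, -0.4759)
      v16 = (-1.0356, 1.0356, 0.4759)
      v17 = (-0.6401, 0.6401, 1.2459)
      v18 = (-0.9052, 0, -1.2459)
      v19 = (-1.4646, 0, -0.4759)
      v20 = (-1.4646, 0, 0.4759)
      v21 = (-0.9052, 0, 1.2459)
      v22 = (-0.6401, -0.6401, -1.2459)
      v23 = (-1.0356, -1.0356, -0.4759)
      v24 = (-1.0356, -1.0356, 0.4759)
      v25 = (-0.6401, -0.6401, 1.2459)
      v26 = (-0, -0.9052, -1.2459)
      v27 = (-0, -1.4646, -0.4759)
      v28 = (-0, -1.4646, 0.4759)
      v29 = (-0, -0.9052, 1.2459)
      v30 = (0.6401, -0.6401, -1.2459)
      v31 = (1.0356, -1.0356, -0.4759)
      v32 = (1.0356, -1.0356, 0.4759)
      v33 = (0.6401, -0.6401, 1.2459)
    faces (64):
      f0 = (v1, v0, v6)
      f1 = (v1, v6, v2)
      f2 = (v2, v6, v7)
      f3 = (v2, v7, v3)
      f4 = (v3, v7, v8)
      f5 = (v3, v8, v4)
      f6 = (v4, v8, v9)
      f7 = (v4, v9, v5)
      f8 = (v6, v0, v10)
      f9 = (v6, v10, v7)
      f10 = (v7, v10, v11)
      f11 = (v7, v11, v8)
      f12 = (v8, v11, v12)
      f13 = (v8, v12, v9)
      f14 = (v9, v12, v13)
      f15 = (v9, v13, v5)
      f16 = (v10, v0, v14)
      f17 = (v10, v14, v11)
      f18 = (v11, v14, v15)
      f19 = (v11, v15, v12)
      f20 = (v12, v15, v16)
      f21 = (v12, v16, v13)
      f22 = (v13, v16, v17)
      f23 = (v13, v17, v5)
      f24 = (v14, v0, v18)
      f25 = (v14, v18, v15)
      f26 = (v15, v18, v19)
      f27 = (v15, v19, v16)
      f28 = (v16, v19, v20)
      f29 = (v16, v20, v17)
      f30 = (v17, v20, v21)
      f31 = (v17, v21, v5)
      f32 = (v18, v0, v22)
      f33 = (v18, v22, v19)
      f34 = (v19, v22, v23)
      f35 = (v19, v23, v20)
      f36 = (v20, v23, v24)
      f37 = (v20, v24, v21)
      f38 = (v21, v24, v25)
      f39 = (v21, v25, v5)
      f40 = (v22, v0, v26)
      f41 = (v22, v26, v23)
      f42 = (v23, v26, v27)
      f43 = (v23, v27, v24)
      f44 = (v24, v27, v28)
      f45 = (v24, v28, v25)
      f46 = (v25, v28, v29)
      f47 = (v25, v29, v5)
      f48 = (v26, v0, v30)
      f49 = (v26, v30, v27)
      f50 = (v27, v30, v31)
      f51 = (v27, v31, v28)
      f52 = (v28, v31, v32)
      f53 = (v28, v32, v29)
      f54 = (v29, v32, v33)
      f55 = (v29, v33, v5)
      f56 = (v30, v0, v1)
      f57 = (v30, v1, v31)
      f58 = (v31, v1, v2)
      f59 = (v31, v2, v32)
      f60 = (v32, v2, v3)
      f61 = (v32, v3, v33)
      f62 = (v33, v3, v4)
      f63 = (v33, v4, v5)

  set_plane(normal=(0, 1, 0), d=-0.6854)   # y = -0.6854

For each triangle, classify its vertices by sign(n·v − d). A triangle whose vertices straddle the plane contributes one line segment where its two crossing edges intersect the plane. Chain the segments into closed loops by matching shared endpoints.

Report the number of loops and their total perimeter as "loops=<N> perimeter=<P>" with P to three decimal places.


Straddling triangles (20 of 64):
  (v19,v22,v23) [++-] → (-0.6854, -0.6854, -1.15771)–(-1.18067, -0.6854, -0.4759)  len=0.8427
  (v19,v23,v20) [+-+] → (-1.18067, -0.6854, -0.4759)–(-1.18067, -0.6854, -0.154038)  len=0.3219
  (v20,v23,v24) [+--] → (-1.18067, -0.6854, -0.154038)–(-1.18067, -0.6854, 0.4759)  len=0.6299
  (v20,v24,v21) [+-+] → (-1.18067, -0.6854, 0.4759)–(-0.991504, -0.6854, 0.736284)  len=0.3218
  (v21,v24,v25) [+-+] → (-0.991504, -0.6854, 0.736284)–(-0.6854, -0.6854, 1.15771)  len=0.5209
  (v22,v0,v26) [++-] → (0, -0.6854, -1.31731)–(-0.53072, -0.6854, -1.2459)  len=0.5355
  (v22,v26,v23) [+--] → (-0.53072, -0.6854, -1.2459)–(-0.6854, -0.6854, -1.15771)  len=0.1781
  (v24,v28,v25) [--+] → (-0.604931, -0.6854, 1.20359)–(-0.6854, -0.6854, 1.15771)  len=0.0926
  (v25,v28,v29) [+--] → (-0.604931, -0.6854, 1.20359)–(-0.53072, -0.6854, 1.2459)  len=0.0854
  (v25,v29,v5) [+-+] → (-0.53072, -0.6854, 1.2459)–(0, -0.6854, 1.31731)  len=0.5355
  (v26,v0,v30) [-++] → (0, -0.6854, -1.31731)–(0.53072, -0.6854, -1.2459)  len=0.5355
  (v26,v30,v27) [-+-] → (0.53072, -0.6854, -1.2459)–(0.604931, -0.6854, -1.20359)  len=0.0854
  (v27,v30,v31) [-+-] → (0.604931, -0.6854, -1.20359)–(0.6854, -0.6854, -1.15771)  len=0.0926
  (v29,v32,v33) [--+] → (0.6854, -0.6854, 1.15771)–(0.53072, -0.6854, 1.2459)  len=0.1781
  (v29,v33,v5) [-++] → (0.53072, -0.6854, 1.2459)–(0, -0.6854, 1.31731)  len=0.5355
  (v30,v1,v31) [++-] → (0.991504, -0.6854, -0.736284)–(0.6854, -0.6854, -1.15771)  len=0.5209
  (v31,v1,v2) [-++] → (0.991504, -0.6854, -0.736284)–(1.18067, -0.6854, -0.4759)  len=0.3218
  (v31,v2,v32) [-+-] → (1.18067, -0.6854, -0.4759)–(1.18067, -0.6854, 0.154038)  len=0.6299
  (v32,v2,v3) [-++] → (1.18067, -0.6854, 0.154038)–(1.18067, -0.6854, 0.4759)  len=0.3219
  (v32,v3,v33) [-++] → (1.18067, -0.6854, 0.4759)–(0.6854, -0.6854, 1.15771)  len=0.8427

Chained into 1 loop(s):
  loop 1: 20 segments, perimeter = 8.1287
Total perimeter = 8.129

loops=1 perimeter=8.129


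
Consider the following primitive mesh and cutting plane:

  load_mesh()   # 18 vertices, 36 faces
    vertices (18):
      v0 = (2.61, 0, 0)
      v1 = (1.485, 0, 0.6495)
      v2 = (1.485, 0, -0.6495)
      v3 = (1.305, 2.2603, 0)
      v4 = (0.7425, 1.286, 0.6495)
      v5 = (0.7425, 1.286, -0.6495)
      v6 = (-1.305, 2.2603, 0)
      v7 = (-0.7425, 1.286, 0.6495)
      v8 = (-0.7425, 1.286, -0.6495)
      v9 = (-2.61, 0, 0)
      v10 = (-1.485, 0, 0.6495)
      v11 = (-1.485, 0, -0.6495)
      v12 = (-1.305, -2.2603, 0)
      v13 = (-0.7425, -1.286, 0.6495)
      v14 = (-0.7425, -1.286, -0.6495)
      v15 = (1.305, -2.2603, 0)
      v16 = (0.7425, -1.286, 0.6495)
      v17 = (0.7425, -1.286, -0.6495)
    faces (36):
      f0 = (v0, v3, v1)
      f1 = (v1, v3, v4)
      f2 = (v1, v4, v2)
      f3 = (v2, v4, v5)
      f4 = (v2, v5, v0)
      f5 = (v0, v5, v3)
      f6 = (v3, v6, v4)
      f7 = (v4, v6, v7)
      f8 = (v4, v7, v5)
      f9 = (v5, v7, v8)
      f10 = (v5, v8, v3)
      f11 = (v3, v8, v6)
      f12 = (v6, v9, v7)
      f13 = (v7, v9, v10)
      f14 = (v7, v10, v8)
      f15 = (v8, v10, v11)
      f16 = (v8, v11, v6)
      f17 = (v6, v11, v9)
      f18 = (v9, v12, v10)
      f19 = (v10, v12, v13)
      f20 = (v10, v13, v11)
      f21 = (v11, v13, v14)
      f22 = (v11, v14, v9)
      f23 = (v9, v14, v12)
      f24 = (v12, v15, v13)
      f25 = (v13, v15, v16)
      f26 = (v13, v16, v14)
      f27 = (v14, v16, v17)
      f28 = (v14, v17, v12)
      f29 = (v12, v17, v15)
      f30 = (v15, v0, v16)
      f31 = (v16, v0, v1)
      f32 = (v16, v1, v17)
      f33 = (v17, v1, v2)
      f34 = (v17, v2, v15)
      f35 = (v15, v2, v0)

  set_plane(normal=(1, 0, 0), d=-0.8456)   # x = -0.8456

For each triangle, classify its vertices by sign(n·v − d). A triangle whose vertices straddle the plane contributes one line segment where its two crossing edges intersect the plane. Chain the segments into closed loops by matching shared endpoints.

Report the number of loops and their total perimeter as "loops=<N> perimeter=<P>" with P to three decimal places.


Straddling triangles (16 of 36):
  (v3,v6,v4) [+-+] → (-0.8456, 2.2603, 0)–(-0.8456, 2.0417, 0.145729)  len=0.2627
  (v4,v6,v7) [+-+] → (-0.8456, 2.0417, 0.145729)–(-0.8456, 1.46458, 0.530454)  len=0.6936
  (v3,v8,v6) [++-] → (-0.8456, 1.46458, -0.530454)–(-0.8456, 2.2603, 0)  len=0.9563
  (v6,v9,v7) [--+] → (-0.8456, 1.215, 0.613643)–(-0.8456, 1.46458, 0.530454)  len=0.2631
  (v7,v9,v10) [+--] → (-0.8456, 1.215, 0.613643)–(-0.8456, 1.10743, 0.6495)  len=0.1134
  (v7,v10,v8) [+-+] → (-0.8456, 1.10743, 0.6495)–(-0.8456, 1.10743, -0.469127)  len=1.1186
  (v8,v10,v11) [+--] → (-0.8456, 1.10743, -0.469127)–(-0.8456, 1.10743, -0.6495)  len=0.1804
  (v8,v11,v6) [+--] → (-0.8456, 1.10743, -0.6495)–(-0.8456, 1.46458, -0.530454)  len=0.3765
  (v10,v12,v13) [--+] → (-0.8456, -1.46458, 0.530454)–(-0.8456, -1.10743, 0.6495)  len=0.3765
  (v10,v13,v11) [-+-] → (-0.8456, -1.10743, 0.6495)–(-0.8456, -1.10743, 0.469127)  len=0.1804
  (v11,v13,v14) [-++] → (-0.8456, -1.10743, 0.469127)–(-0.8456, -1.10743, -0.6495)  len=1.1186
  (v11,v14,v9) [-+-] → (-0.8456, -1.10743, -0.6495)–(-0.8456, -1.215, -0.613643)  len=0.1134
  (v9,v14,v12) [-+-] → (-0.8456, -1.215, -0.613643)–(-0.8456, -1.46458, -0.530454)  len=0.2631
  (v12,v15,v13) [-++] → (-0.8456, -2.2603, 0)–(-0.8456, -1.46458, 0.530454)  len=0.9563
  (v14,v17,v12) [++-] → (-0.8456, -2.0417, -0.145729)–(-0.8456, -1.46458, -0.530454)  len=0.6936
  (v12,v17,v15) [-++] → (-0.8456, -2.0417, -0.145729)–(-0.8456, -2.2603, 0)  len=0.2627

Chained into 2 loop(s):
  loop 1: 8 segments, perimeter = 3.9646
  loop 2: 8 segments, perimeter = 3.9646
Total perimeter = 7.929

loops=2 perimeter=7.929


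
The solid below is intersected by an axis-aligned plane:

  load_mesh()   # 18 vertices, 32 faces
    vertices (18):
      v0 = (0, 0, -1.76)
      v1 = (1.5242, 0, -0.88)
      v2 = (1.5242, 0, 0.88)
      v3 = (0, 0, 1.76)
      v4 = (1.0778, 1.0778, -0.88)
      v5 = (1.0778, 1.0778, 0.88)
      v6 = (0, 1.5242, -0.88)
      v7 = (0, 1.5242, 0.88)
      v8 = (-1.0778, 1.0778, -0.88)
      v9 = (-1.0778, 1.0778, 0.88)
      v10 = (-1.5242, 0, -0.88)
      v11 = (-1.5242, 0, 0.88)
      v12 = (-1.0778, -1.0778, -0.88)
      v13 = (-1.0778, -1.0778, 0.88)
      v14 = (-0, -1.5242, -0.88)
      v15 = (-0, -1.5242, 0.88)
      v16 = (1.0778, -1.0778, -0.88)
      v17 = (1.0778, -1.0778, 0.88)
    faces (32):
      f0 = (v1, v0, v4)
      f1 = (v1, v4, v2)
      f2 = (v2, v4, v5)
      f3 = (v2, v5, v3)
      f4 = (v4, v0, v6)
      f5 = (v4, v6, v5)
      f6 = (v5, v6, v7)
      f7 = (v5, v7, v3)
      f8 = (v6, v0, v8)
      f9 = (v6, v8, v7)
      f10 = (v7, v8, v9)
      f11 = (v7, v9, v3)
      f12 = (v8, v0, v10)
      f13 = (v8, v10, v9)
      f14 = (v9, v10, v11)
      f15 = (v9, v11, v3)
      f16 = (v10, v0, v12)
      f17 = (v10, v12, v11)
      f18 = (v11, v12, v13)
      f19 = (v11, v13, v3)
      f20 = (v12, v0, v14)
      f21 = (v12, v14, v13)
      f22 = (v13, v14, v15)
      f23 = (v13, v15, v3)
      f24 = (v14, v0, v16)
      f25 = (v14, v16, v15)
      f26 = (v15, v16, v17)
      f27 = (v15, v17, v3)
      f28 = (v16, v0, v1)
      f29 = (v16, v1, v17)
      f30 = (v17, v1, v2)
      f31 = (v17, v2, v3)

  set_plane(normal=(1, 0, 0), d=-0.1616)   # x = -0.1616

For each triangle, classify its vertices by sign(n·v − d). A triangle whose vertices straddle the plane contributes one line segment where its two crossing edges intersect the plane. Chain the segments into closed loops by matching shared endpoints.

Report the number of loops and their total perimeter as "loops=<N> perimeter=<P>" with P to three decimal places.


loops=1 perimeter=10.169

Straddling triangles (12 of 32):
  (v6,v0,v8) [++-] → (-0.1616, 0.1616, -1.62806)–(-0.1616, 1.45727, -0.88)  len=1.4961
  (v6,v8,v7) [+-+] → (-0.1616, 1.45727, -0.88)–(-0.1616, 1.45727, 0.616114)  len=1.4961
  (v7,v8,v9) [+--] → (-0.1616, 1.45727, 0.616114)–(-0.1616, 1.45727, 0.88)  len=0.2639
  (v7,v9,v3) [+-+] → (-0.1616, 1.45727, 0.88)–(-0.1616, 0.1616, 1.62806)  len=1.4961
  (v8,v0,v10) [-+-] → (-0.1616, 0.1616, -1.62806)–(-0.1616, 0, -1.6667)  len=0.1662
  (v9,v11,v3) [--+] → (-0.1616, 0, 1.6667)–(-0.1616, 0.1616, 1.62806)  len=0.1662
  (v10,v0,v12) [-+-] → (-0.1616, 0, -1.6667)–(-0.1616, -0.1616, -1.62806)  len=0.1662
  (v11,v13,v3) [--+] → (-0.1616, -0.1616, 1.62806)–(-0.1616, 0, 1.6667)  len=0.1662
  (v12,v0,v14) [-++] → (-0.1616, -0.1616, -1.62806)–(-0.1616, -1.45727, -0.88)  len=1.4961
  (v12,v14,v13) [-+-] → (-0.1616, -1.45727, -0.88)–(-0.1616, -1.45727, -0.616114)  len=0.2639
  (v13,v14,v15) [-++] → (-0.1616, -1.45727, -0.616114)–(-0.1616, -1.45727, 0.88)  len=1.4961
  (v13,v15,v3) [-++] → (-0.1616, -1.45727, 0.88)–(-0.1616, -0.1616, 1.62806)  len=1.4961

Chained into 1 loop(s):
  loop 1: 12 segments, perimeter = 10.1691
Total perimeter = 10.169


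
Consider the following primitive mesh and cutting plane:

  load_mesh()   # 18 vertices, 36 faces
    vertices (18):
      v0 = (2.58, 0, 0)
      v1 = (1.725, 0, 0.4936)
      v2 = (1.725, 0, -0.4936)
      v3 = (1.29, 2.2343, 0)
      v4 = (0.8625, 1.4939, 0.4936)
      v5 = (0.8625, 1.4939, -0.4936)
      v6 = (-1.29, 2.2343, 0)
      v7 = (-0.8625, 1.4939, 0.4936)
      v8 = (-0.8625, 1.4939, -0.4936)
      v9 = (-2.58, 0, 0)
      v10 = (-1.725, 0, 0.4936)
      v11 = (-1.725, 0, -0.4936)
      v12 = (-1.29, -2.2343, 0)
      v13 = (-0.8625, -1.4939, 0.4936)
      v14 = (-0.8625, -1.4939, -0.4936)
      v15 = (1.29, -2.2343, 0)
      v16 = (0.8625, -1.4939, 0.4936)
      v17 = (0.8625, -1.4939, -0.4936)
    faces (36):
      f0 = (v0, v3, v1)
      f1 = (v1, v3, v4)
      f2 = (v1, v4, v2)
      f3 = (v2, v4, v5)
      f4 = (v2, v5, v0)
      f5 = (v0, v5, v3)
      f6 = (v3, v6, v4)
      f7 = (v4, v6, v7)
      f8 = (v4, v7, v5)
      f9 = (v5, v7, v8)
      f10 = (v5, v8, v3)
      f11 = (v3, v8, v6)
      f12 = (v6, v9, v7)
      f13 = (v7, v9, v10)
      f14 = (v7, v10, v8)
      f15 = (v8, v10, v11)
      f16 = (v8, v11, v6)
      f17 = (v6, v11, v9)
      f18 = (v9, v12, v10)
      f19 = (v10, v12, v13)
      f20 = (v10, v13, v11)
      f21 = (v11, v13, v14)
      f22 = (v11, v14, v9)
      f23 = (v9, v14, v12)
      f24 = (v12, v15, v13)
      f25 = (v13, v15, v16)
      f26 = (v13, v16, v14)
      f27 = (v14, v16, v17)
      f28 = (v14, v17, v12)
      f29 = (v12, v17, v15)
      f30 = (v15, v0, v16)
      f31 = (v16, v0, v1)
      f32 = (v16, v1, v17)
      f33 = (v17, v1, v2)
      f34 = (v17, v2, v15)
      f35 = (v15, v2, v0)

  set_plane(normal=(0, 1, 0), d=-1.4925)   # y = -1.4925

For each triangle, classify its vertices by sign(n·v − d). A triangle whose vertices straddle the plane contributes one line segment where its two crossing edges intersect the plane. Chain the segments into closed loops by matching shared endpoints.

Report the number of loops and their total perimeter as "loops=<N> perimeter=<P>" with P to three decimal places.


loops=2 perimeter=5.923

Straddling triangles (12 of 36):
  (v9,v12,v10) [+-+] → (-1.71829, -1.4925, 0)–(-1.43442, -1.4925, 0.163878)  len=0.3278
  (v10,v12,v13) [+--] → (-1.43442, -1.4925, 0.163878)–(-0.863308, -1.4925, 0.4936)  len=0.6595
  (v10,v13,v11) [+-+] → (-0.863308, -1.4925, 0.4936)–(-0.863308, -1.4925, 0.492675)  len=0.0009
  (v11,v13,v14) [+--] → (-0.863308, -1.4925, 0.492675)–(-0.863308, -1.4925, -0.4936)  len=0.9863
  (v11,v14,v9) [+-+] → (-0.863308, -1.4925, -0.4936)–(-0.86411, -1.4925, -0.493137)  len=0.0009
  (v9,v14,v12) [+--] → (-0.86411, -1.4925, -0.493137)–(-1.71829, -1.4925, 0)  len=0.9863
  (v15,v0,v16) [-+-] → (1.71829, -1.4925, 0)–(0.86411, -1.4925, 0.493137)  len=0.9863
  (v16,v0,v1) [-++] → (0.86411, -1.4925, 0.493137)–(0.863308, -1.4925, 0.4936)  len=0.0009
  (v16,v1,v17) [-+-] → (0.863308, -1.4925, 0.4936)–(0.863308, -1.4925, -0.492675)  len=0.9863
  (v17,v1,v2) [-++] → (0.863308, -1.4925, -0.492675)–(0.863308, -1.4925, -0.4936)  len=0.0009
  (v17,v2,v15) [-+-] → (0.863308, -1.4925, -0.4936)–(1.43442, -1.4925, -0.163878)  len=0.6595
  (v15,v2,v0) [-++] → (1.43442, -1.4925, -0.163878)–(1.71829, -1.4925, 0)  len=0.3278

Chained into 2 loop(s):
  loop 1: 6 segments, perimeter = 2.9617
  loop 2: 6 segments, perimeter = 2.9617
Total perimeter = 5.923


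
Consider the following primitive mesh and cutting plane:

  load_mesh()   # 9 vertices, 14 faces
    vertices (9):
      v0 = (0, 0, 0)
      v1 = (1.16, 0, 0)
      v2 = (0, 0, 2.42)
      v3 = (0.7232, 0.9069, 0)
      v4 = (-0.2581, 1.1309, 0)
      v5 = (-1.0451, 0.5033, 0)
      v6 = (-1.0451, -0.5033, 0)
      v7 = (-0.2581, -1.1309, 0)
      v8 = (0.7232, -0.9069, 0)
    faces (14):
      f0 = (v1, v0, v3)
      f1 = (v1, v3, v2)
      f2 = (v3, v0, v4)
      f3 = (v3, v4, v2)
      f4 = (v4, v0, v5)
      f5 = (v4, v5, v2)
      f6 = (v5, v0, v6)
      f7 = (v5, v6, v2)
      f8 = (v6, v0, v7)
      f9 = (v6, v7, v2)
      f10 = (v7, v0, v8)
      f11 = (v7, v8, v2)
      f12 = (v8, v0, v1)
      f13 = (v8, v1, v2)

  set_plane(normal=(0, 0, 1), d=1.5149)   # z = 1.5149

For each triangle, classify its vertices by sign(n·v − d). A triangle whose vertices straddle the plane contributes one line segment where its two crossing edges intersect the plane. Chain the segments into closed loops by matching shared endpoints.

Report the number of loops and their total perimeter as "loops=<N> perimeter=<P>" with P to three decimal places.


loops=1 perimeter=2.635

Straddling triangles (7 of 14):
  (v1,v3,v2) [--+] → (0.270483, 0.339188, 1.5149)–(0.43385, 0, 1.5149)  len=0.3765
  (v3,v4,v2) [--+] → (-0.0965315, 0.422966, 1.5149)–(0.270483, 0.339188, 1.5149)  len=0.3765
  (v4,v5,v2) [--+] → (-0.390876, 0.188238, 1.5149)–(-0.0965315, 0.422966, 1.5149)  len=0.3765
  (v5,v6,v2) [--+] → (-0.390876, -0.188238, 1.5149)–(-0.390876, 0.188238, 1.5149)  len=0.3765
  (v6,v7,v2) [--+] → (-0.0965315, -0.422966, 1.5149)–(-0.390876, -0.188238, 1.5149)  len=0.3765
  (v7,v8,v2) [--+] → (0.270483, -0.339188, 1.5149)–(-0.0965315, -0.422966, 1.5149)  len=0.3765
  (v8,v1,v2) [--+] → (0.43385, 0, 1.5149)–(0.270483, -0.339188, 1.5149)  len=0.3765

Chained into 1 loop(s):
  loop 1: 7 segments, perimeter = 2.6353
Total perimeter = 2.635


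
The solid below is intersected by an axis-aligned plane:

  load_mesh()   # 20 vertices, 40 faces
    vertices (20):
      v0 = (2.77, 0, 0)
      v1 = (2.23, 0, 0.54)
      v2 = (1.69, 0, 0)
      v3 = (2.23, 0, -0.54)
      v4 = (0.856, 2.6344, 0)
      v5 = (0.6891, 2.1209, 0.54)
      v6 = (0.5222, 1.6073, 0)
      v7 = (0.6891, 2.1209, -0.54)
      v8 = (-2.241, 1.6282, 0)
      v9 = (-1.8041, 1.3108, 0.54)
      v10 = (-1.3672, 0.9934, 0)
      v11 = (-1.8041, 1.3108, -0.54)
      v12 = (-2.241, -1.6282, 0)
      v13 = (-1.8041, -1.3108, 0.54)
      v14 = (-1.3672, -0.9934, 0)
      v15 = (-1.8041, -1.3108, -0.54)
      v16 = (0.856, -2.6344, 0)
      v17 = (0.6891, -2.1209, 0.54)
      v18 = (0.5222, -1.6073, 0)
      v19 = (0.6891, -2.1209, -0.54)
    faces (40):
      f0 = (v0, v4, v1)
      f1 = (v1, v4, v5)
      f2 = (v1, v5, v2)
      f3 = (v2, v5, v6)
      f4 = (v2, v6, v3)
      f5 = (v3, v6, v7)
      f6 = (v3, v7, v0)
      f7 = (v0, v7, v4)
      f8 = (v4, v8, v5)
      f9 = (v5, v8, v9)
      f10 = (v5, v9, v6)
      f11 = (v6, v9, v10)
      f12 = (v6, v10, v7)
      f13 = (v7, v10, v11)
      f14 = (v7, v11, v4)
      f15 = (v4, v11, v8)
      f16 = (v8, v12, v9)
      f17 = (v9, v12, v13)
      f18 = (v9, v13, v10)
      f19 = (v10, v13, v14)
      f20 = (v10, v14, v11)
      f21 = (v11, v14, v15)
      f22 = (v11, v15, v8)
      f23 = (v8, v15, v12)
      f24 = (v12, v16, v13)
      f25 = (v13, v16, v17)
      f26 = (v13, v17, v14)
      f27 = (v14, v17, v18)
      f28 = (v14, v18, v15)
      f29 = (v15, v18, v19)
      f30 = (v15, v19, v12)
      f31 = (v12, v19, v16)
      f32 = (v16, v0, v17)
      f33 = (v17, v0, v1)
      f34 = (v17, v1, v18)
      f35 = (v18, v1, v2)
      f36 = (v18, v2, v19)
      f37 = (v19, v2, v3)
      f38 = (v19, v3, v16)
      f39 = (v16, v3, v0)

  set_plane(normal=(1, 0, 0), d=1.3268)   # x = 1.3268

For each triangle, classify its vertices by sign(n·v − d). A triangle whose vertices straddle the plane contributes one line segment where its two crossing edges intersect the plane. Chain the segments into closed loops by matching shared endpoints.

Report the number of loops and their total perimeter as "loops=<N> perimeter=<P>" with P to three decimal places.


loops=2 perimeter=7.350

Straddling triangles (16 of 40):
  (v0,v4,v1) [+-+] → (1.3268, 1.9864, 0)–(1.3268, 1.73172, 0.185031)  len=0.3148
  (v1,v4,v5) [+--] → (1.3268, 1.73172, 0.185031)–(1.3268, 1.24317, 0.54)  len=0.6039
  (v1,v5,v2) [+-+] → (1.3268, 1.24317, 0.54)–(1.3268, 0.769618, 0.195952)  len=0.5853
  (v2,v5,v6) [+--] → (1.3268, 0.769618, 0.195952)–(1.3268, 0.49989, 0)  len=0.3334
  (v2,v6,v3) [+-+] → (1.3268, 0.49989, 0)–(1.3268, 0.850049, -0.254412)  len=0.4328
  (v3,v6,v7) [+--] → (1.3268, 0.850049, -0.254412)–(1.3268, 1.24317, -0.54)  len=0.4859
  (v3,v7,v0) [+-+] → (1.3268, 1.24317, -0.54)–(1.3268, 1.47094, -0.374515)  len=0.2815
  (v0,v7,v4) [+--] → (1.3268, 1.47094, -0.374515)–(1.3268, 1.9864, 0)  len=0.6371
  (v16,v0,v17) [-+-] → (1.3268, -1.9864, 0)–(1.3268, -1.47094, 0.374515)  len=0.6371
  (v17,v0,v1) [-++] → (1.3268, -1.47094, 0.374515)–(1.3268, -1.24317, 0.54)  len=0.2815
  (v17,v1,v18) [-+-] → (1.3268, -1.24317, 0.54)–(1.3268, -0.850049, 0.254412)  len=0.4859
  (v18,v1,v2) [-++] → (1.3268, -0.850049, 0.254412)–(1.3268, -0.49989, 0)  len=0.4328
  (v18,v2,v19) [-+-] → (1.3268, -0.49989, 0)–(1.3268, -0.769618, -0.195952)  len=0.3334
  (v19,v2,v3) [-++] → (1.3268, -0.769618, -0.195952)–(1.3268, -1.24317, -0.54)  len=0.5853
  (v19,v3,v16) [-+-] → (1.3268, -1.24317, -0.54)–(1.3268, -1.73172, -0.185031)  len=0.6039
  (v16,v3,v0) [-++] → (1.3268, -1.73172, -0.185031)–(1.3268, -1.9864, 0)  len=0.3148

Chained into 2 loop(s):
  loop 1: 8 segments, perimeter = 3.6748
  loop 2: 8 segments, perimeter = 3.6748
Total perimeter = 7.350


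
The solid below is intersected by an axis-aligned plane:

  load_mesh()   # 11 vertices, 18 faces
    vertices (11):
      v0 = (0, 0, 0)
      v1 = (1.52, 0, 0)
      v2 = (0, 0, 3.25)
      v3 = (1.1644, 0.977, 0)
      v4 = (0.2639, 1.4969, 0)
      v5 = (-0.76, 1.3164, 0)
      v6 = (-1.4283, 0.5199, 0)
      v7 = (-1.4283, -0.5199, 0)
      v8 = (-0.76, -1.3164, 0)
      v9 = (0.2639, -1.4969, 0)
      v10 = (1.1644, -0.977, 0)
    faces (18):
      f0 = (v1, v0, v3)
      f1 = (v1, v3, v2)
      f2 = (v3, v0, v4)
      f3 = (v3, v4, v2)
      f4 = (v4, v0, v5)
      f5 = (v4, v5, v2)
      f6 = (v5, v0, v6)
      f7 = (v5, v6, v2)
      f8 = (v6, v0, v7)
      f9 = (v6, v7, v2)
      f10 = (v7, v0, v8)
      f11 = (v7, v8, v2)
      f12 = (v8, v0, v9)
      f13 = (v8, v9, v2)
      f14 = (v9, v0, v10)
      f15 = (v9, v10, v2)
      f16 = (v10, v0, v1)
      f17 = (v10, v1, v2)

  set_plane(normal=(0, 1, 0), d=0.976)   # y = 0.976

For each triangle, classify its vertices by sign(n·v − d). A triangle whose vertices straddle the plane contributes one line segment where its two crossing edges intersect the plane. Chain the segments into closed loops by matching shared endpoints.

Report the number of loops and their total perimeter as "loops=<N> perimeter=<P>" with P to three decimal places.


loops=1 perimeter=5.475

Straddling triangles (8 of 18):
  (v1,v0,v3) [--+] → (1.16321, 0.976, 0)–(1.16476, 0.976, 0)  len=0.0016
  (v1,v3,v2) [-+-] → (1.16476, 0.976, 0)–(1.16321, 0.976, 0.00332651)  len=0.0037
  (v3,v0,v4) [+-+] → (1.16321, 0.976, 0)–(0.172067, 0.976, 0)  len=0.9911
  (v3,v4,v2) [++-] → (0.172067, 0.976, 1.13095)–(1.16321, 0.976, 0.00332651)  len=1.5013
  (v4,v0,v5) [+-+] → (0.172067, 0.976, 0)–(-0.563476, 0.976, 0)  len=0.7355
  (v4,v5,v2) [++-] → (-0.563476, 0.976, 0.840398)–(0.172067, 0.976, 1.13095)  len=0.7909
  (v5,v0,v6) [+--] → (-0.563476, 0.976, 0)–(-1.04561, 0.976, 0)  len=0.4821
  (v5,v6,v2) [+--] → (-1.04561, 0.976, 0)–(-0.563476, 0.976, 0.840398)  len=0.9689

Chained into 1 loop(s):
  loop 1: 8 segments, perimeter = 5.4751
Total perimeter = 5.475


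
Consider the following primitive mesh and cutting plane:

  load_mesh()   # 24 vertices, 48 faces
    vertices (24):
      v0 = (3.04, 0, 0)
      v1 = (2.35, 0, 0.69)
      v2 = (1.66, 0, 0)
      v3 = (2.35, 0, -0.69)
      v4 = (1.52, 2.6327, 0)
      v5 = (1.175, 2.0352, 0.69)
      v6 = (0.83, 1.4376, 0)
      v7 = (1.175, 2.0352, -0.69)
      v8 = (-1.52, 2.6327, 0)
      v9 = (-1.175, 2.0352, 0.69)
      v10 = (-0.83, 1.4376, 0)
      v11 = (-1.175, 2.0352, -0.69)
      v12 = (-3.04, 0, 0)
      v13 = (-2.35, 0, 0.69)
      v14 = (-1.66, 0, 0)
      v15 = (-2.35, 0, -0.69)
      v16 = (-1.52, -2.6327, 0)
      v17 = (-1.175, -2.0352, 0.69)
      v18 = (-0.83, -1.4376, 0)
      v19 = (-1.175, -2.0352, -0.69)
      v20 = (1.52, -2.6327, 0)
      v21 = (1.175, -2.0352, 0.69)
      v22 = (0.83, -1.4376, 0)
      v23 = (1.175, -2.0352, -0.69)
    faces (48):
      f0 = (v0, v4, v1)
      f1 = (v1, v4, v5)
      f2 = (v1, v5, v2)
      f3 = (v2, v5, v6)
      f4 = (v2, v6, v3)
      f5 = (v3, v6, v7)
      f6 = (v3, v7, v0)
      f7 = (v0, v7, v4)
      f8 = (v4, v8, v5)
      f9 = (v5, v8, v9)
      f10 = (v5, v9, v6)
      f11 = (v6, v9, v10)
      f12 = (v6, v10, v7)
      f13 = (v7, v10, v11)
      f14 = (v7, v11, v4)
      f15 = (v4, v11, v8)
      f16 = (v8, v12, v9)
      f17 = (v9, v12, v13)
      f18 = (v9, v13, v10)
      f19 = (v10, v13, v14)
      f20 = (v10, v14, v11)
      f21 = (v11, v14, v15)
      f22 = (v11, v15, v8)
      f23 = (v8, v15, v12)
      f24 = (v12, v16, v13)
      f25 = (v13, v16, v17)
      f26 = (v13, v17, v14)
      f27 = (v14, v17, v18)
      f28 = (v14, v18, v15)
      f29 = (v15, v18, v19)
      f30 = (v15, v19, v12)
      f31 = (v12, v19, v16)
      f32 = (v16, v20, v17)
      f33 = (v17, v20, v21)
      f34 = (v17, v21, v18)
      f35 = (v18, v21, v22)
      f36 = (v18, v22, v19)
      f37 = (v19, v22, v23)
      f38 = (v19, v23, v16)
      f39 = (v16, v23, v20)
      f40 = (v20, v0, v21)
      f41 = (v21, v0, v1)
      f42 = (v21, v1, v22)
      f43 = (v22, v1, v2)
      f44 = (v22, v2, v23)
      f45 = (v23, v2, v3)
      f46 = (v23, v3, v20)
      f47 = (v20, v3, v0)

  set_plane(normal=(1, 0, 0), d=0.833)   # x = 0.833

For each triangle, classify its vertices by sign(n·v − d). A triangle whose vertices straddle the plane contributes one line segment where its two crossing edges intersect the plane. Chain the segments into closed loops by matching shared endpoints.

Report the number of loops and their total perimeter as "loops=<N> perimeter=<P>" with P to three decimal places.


loops=2 perimeter=7.318

Straddling triangles (20 of 48):
  (v2,v5,v6) [++-] → (0.833, 1.4428, 0.006)–(0.833, 1.4324, 0)  len=0.0120
  (v2,v6,v3) [+-+] → (0.833, 1.4324, 0)–(0.833, 1.43476, -0.00136184)  len=0.0027
  (v3,v6,v7) [+-+] → (0.833, 1.43476, -0.00136184)–(0.833, 1.4428, -0.006)  len=0.0093
  (v4,v8,v5) [+-+] → (0.833, 2.6327, 0)–(0.833, 2.11102, 0.602438)  len=0.7969
  (v5,v8,v9) [+--] → (0.833, 2.11102, 0.602438)–(0.833, 2.0352, 0.69)  len=0.1158
  (v5,v9,v6) [+--] → (0.833, 2.0352, 0.69)–(0.833, 1.4428, 0.006)  len=0.9049
  (v6,v10,v7) [--+] → (0.833, 1.93327, -0.572304)–(0.833, 1.4428, -0.006)  len=0.7492
  (v7,v10,v11) [+--] → (0.833, 1.93327, -0.572304)–(0.833, 2.0352, -0.69)  len=0.1557
  (v7,v11,v4) [+-+] → (0.833, 2.0352, -0.69)–(0.833, 2.48039, -0.175892)  len=0.6801
  (v4,v11,v8) [+--] → (0.833, 2.48039, -0.175892)–(0.833, 2.6327, 0)  len=0.2327
  (v16,v20,v17) [-+-] → (0.833, -2.6327, 0)–(0.833, -2.48039, 0.175892)  len=0.2327
  (v17,v20,v21) [-++] → (0.833, -2.48039, 0.175892)–(0.833, -2.0352, 0.69)  len=0.6801
  (v17,v21,v18) [-+-] → (0.833, -2.0352, 0.69)–(0.833, -1.93327, 0.572304)  len=0.1557
  (v18,v21,v22) [-+-] → (0.833, -1.93327, 0.572304)–(0.833, -1.4428, 0.006)  len=0.7492
  (v19,v22,v23) [--+] → (0.833, -1.4428, -0.006)–(0.833, -2.0352, -0.69)  len=0.9049
  (v19,v23,v16) [-+-] → (0.833, -2.0352, -0.69)–(0.833, -2.11102, -0.602438)  len=0.1158
  (v16,v23,v20) [-++] → (0.833, -2.11102, -0.602438)–(0.833, -2.6327, 0)  len=0.7969
  (v21,v1,v22) [++-] → (0.833, -1.43476, 0.00136184)–(0.833, -1.4428, 0.006)  len=0.0093
  (v22,v1,v2) [-++] → (0.833, -1.43476, 0.00136184)–(0.833, -1.4324, 0)  len=0.0027
  (v22,v2,v23) [-++] → (0.833, -1.4324, 0)–(0.833, -1.4428, -0.006)  len=0.0120

Chained into 2 loop(s):
  loop 1: 10 segments, perimeter = 3.6592
  loop 2: 10 segments, perimeter = 3.6592
Total perimeter = 7.318


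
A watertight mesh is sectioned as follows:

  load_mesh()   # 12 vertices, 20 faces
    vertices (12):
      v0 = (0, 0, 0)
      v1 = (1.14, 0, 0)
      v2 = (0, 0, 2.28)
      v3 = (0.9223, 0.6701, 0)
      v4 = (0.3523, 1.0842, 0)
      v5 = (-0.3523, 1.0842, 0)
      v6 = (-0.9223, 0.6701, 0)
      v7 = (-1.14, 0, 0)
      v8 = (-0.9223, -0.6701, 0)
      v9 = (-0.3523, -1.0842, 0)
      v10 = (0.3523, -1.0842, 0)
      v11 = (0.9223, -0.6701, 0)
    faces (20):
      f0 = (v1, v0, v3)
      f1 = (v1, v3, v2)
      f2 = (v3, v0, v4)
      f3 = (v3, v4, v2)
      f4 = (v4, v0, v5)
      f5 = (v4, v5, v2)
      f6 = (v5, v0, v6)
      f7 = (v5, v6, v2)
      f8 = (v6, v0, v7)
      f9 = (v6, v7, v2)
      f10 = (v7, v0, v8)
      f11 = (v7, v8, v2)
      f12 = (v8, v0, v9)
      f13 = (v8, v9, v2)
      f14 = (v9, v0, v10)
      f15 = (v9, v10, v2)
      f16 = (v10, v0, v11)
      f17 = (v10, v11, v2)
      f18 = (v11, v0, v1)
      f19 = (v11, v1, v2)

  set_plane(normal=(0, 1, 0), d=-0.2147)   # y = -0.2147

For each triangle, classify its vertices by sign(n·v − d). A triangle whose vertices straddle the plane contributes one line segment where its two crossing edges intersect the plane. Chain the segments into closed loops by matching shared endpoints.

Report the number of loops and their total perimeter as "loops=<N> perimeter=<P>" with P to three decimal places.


loops=1 perimeter=6.463

Straddling triangles (10 of 20):
  (v7,v0,v8) [++-] → (-0.295505, -0.2147, 0)–(-1.07025, -0.2147, 0)  len=0.7747
  (v7,v8,v2) [+-+] → (-1.07025, -0.2147, 0)–(-0.295505, -0.2147, 1.54949)  len=1.7324
  (v8,v0,v9) [-+-] → (-0.295505, -0.2147, 0)–(-0.0697646, -0.2147, 0)  len=0.2257
  (v8,v9,v2) [--+] → (-0.0697646, -0.2147, 1.8285)–(-0.295505, -0.2147, 1.54949)  len=0.3589
  (v9,v0,v10) [-+-] → (-0.0697646, -0.2147, 0)–(0.0697646, -0.2147, 0)  len=0.1395
  (v9,v10,v2) [--+] → (0.0697646, -0.2147, 1.8285)–(-0.0697646, -0.2147, 1.8285)  len=0.1395
  (v10,v0,v11) [-+-] → (0.0697646, -0.2147, 0)–(0.295505, -0.2147, 0)  len=0.2257
  (v10,v11,v2) [--+] → (0.295505, -0.2147, 1.54949)–(0.0697646, -0.2147, 1.8285)  len=0.3589
  (v11,v0,v1) [-++] → (0.295505, -0.2147, 0)–(1.07025, -0.2147, 0)  len=0.7747
  (v11,v1,v2) [-++] → (1.07025, -0.2147, 0)–(0.295505, -0.2147, 1.54949)  len=1.7324

Chained into 1 loop(s):
  loop 1: 10 segments, perimeter = 6.4626
Total perimeter = 6.463


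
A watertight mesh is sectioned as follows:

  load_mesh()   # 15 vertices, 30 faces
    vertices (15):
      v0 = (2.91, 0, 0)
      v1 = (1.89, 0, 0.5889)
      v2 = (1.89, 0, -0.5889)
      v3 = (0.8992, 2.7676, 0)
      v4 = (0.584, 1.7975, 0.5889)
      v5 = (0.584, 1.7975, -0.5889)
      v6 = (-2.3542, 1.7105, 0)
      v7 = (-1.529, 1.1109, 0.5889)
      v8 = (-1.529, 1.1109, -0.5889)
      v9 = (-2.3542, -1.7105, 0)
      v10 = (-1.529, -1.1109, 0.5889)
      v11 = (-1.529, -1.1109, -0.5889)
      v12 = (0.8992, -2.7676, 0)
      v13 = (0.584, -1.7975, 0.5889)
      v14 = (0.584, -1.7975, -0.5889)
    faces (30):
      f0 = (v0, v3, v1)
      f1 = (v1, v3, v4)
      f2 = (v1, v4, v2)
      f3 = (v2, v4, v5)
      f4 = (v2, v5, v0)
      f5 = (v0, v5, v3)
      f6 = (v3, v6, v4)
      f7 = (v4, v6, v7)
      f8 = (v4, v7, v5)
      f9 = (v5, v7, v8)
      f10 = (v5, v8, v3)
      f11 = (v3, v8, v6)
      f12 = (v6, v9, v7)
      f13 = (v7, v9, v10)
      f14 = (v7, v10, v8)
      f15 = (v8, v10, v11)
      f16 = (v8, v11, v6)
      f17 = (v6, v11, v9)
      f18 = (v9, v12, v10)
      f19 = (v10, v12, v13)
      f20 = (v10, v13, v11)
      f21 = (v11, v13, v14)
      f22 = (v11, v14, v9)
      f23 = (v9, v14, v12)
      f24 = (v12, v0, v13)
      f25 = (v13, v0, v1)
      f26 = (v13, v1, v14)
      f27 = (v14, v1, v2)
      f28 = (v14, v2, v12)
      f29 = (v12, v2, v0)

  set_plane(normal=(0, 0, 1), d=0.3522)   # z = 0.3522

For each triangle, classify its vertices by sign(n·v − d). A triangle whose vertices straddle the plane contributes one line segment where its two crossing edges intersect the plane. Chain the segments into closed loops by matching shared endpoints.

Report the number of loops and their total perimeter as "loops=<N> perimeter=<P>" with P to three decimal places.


Straddling triangles (20 of 30):
  (v0,v3,v1) [--+] → (1.49176, 1.1124, 0.3522)–(2.29997, 0, 0.3522)  len=1.3750
  (v1,v3,v4) [+-+] → (1.49176, 1.1124, 0.3522)–(0.71069, 2.18742, 0.3522)  len=1.3288
  (v1,v4,v2) [++-] → (0.846464, 1.43626, 0.3522)–(1.89, 0, 0.3522)  len=1.7753
  (v2,v4,v5) [-+-] → (0.846464, 1.43626, 0.3522)–(0.584, 1.7975, 0.3522)  len=0.4465
  (v3,v6,v4) [--+] → (-0.596968, 1.76253, 0.3522)–(0.71069, 2.18742, 0.3522)  len=1.3750
  (v4,v6,v7) [+-+] → (-0.596968, 1.76253, 0.3522)–(-1.86068, 1.3519, 0.3522)  len=1.3288
  (v4,v7,v5) [++-] → (-1.10435, 1.24888, 0.3522)–(0.584, 1.7975, 0.3522)  len=1.7753
  (v5,v7,v8) [-+-] → (-1.10435, 1.24888, 0.3522)–(-1.529, 1.1109, 0.3522)  len=0.4465
  (v6,v9,v7) [--+] → (-1.86068, -0.0231217, 0.3522)–(-1.86068, 1.3519, 0.3522)  len=1.3750
  (v7,v9,v10) [+-+] → (-1.86068, -0.0231217, 0.3522)–(-1.86068, -1.3519, 0.3522)  len=1.3288
  (v7,v10,v8) [++-] → (-1.529, -0.66439, 0.3522)–(-1.529, 1.1109, 0.3522)  len=1.7753
  (v8,v10,v11) [-+-] → (-1.529, -0.66439, 0.3522)–(-1.529, -1.1109, 0.3522)  len=0.4465
  (v9,v12,v10) [--+] → (-0.553019, -1.77679, 0.3522)–(-1.86068, -1.3519, 0.3522)  len=1.3750
  (v10,v12,v13) [+-+] → (-0.553019, -1.77679, 0.3522)–(0.71069, -2.18742, 0.3522)  len=1.3288
  (v10,v13,v11) [++-] → (0.159355, -1.65952, 0.3522)–(-1.529, -1.1109, 0.3522)  len=1.7753
  (v11,v13,v14) [-+-] → (0.159355, -1.65952, 0.3522)–(0.584, -1.7975, 0.3522)  len=0.4465
  (v12,v0,v13) [--+] → (1.5189, -1.07502, 0.3522)–(0.71069, -2.18742, 0.3522)  len=1.3750
  (v13,v0,v1) [+-+] → (1.5189, -1.07502, 0.3522)–(2.29997, 0, 0.3522)  len=1.3288
  (v13,v1,v14) [++-] → (1.62754, -0.36124, 0.3522)–(0.584, -1.7975, 0.3522)  len=1.7753
  (v14,v1,v2) [-+-] → (1.62754, -0.36124, 0.3522)–(1.89, 0, 0.3522)  len=0.4465

Chained into 2 loop(s):
  loop 1: 10 segments, perimeter = 13.5188
  loop 2: 10 segments, perimeter = 11.1090
Total perimeter = 24.628

loops=2 perimeter=24.628


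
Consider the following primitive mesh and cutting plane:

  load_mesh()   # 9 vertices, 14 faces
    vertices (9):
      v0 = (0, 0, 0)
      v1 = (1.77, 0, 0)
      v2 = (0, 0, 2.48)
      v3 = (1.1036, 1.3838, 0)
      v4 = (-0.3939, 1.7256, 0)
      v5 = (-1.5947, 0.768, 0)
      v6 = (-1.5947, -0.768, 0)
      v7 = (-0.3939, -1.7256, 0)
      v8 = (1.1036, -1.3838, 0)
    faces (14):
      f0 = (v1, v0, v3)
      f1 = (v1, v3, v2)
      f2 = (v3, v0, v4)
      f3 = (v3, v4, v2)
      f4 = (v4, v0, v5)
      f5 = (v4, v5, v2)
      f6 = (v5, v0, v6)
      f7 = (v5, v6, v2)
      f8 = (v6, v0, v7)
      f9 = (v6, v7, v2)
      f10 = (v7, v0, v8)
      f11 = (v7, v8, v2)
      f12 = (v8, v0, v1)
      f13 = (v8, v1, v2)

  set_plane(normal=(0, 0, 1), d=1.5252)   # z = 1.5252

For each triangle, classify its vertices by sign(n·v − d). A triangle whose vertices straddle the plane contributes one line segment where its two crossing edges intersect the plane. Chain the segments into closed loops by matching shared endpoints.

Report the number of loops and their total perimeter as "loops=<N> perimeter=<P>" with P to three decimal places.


Straddling triangles (7 of 14):
  (v1,v3,v2) [--+] → (0.424886, 0.532763, 1.5252)–(0.68145, 0, 1.5252)  len=0.5913
  (v3,v4,v2) [--+] → (-0.151651, 0.664356, 1.5252)–(0.424886, 0.532763, 1.5252)  len=0.5914
  (v4,v5,v2) [--+] → (-0.613959, 0.29568, 1.5252)–(-0.151652, 0.664356, 1.5252)  len=0.5913
  (v5,v6,v2) [--+] → (-0.613959, -0.29568, 1.5252)–(-0.61396, 0.29568, 1.5252)  len=0.5914
  (v6,v7,v2) [--+] → (-0.151651, -0.664356, 1.5252)–(-0.61396, -0.29568, 1.5252)  len=0.5913
  (v7,v8,v2) [--+] → (0.424886, -0.532763, 1.5252)–(-0.151652, -0.664356, 1.5252)  len=0.5914
  (v8,v1,v2) [--+] → (0.68145, 0, 1.5252)–(0.424886, -0.532763, 1.5252)  len=0.5913

Chained into 1 loop(s):
  loop 1: 7 segments, perimeter = 4.1394
Total perimeter = 4.139

loops=1 perimeter=4.139


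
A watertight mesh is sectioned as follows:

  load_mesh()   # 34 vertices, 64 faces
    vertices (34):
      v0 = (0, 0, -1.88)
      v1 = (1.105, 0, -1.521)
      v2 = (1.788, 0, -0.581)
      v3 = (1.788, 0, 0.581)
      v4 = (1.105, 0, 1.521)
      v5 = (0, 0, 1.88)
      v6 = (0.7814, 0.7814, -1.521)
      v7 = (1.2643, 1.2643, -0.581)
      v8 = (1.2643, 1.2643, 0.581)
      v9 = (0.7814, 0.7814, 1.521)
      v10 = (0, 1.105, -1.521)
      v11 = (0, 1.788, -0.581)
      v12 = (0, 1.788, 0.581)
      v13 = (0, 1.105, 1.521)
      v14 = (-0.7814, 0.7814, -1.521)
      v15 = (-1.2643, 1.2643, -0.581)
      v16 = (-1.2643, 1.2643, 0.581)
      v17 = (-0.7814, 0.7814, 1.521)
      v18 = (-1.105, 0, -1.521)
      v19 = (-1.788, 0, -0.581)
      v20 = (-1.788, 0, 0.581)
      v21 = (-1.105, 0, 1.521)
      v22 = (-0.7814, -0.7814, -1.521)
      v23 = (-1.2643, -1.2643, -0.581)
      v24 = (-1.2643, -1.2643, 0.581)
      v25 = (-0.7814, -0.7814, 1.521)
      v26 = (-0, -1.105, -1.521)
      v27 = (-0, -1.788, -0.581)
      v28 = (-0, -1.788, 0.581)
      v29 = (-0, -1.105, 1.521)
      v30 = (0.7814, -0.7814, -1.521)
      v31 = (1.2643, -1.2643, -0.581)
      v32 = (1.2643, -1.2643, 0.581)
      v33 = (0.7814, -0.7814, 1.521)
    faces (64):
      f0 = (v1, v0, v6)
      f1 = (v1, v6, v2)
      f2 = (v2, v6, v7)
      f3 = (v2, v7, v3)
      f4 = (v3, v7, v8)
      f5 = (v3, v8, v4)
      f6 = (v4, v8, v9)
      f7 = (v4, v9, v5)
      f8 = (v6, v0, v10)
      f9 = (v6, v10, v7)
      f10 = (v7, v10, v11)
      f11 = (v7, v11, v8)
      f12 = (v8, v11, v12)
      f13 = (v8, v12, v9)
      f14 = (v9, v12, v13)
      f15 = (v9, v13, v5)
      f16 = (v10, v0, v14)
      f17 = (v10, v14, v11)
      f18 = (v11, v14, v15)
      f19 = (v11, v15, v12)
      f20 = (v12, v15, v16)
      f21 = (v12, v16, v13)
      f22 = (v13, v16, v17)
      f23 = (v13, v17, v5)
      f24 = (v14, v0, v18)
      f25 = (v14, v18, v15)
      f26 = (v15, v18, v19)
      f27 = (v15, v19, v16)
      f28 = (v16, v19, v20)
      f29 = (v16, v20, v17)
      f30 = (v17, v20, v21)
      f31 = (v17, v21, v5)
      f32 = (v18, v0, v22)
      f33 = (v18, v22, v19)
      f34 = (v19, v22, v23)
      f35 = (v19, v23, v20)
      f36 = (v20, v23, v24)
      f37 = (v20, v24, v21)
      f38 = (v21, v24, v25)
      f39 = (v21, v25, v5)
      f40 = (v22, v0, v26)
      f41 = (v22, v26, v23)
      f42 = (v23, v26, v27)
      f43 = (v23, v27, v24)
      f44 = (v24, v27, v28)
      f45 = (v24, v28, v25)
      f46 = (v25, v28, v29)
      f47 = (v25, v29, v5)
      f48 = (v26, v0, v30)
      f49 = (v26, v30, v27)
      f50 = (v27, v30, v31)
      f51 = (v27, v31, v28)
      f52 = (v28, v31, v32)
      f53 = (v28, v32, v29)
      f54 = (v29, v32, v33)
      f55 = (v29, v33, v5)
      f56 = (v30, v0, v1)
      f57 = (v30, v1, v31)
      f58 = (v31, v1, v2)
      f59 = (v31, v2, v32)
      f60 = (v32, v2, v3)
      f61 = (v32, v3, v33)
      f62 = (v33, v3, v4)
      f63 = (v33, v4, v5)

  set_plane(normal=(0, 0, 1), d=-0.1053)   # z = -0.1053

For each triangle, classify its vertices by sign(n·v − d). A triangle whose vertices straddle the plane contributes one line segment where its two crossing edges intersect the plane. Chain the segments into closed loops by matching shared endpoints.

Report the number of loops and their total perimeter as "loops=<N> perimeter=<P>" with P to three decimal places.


loops=1 perimeter=10.948

Straddling triangles (16 of 64):
  (v2,v7,v3) [--+] → (1.47869, 0.74672, -0.1053)–(1.788, 0, -0.1053)  len=0.8082
  (v3,v7,v8) [+-+] → (1.47869, 0.74672, -0.1053)–(1.2643, 1.2643, -0.1053)  len=0.5602
  (v7,v11,v8) [--+] → (0.51758, 1.57361, -0.1053)–(1.2643, 1.2643, -0.1053)  len=0.8082
  (v8,v11,v12) [+-+] → (0.51758, 1.57361, -0.1053)–(0, 1.788, -0.1053)  len=0.5602
  (v11,v15,v12) [--+] → (-0.74672, 1.47869, -0.1053)–(0, 1.788, -0.1053)  len=0.8082
  (v12,v15,v16) [+-+] → (-0.74672, 1.47869, -0.1053)–(-1.2643, 1.2643, -0.1053)  len=0.5602
  (v15,v19,v16) [--+] → (-1.57361, 0.51758, -0.1053)–(-1.2643, 1.2643, -0.1053)  len=0.8082
  (v16,v19,v20) [+-+] → (-1.57361, 0.51758, -0.1053)–(-1.788, 0, -0.1053)  len=0.5602
  (v19,v23,v20) [--+] → (-1.47869, -0.74672, -0.1053)–(-1.788, 0, -0.1053)  len=0.8082
  (v20,v23,v24) [+-+] → (-1.47869, -0.74672, -0.1053)–(-1.2643, -1.2643, -0.1053)  len=0.5602
  (v23,v27,v24) [--+] → (-0.51758, -1.57361, -0.1053)–(-1.2643, -1.2643, -0.1053)  len=0.8082
  (v24,v27,v28) [+-+] → (-0.51758, -1.57361, -0.1053)–(0, -1.788, -0.1053)  len=0.5602
  (v27,v31,v28) [--+] → (0.74672, -1.47869, -0.1053)–(0, -1.788, -0.1053)  len=0.8082
  (v28,v31,v32) [+-+] → (0.74672, -1.47869, -0.1053)–(1.2643, -1.2643, -0.1053)  len=0.5602
  (v31,v2,v32) [--+] → (1.57361, -0.51758, -0.1053)–(1.2643, -1.2643, -0.1053)  len=0.8082
  (v32,v2,v3) [+-+] → (1.57361, -0.51758, -0.1053)–(1.788, 0, -0.1053)  len=0.5602

Chained into 1 loop(s):
  loop 1: 16 segments, perimeter = 10.9478
Total perimeter = 10.948
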